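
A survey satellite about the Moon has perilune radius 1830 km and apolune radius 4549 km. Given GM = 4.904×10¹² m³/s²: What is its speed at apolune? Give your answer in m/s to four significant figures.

Semi-major axis a = (r_p + r_a)/2 = 3189.5 km = 3.190×10⁶ m.
Vis-viva: v² = μ(2/r − 1/a) = 4.904×10¹² × (4.397×10⁻⁷ − 3.135×10⁻⁷) = 6.185×10⁵ m²/s².
v = 786.5 m/s.

v ≈ 786.5 m/s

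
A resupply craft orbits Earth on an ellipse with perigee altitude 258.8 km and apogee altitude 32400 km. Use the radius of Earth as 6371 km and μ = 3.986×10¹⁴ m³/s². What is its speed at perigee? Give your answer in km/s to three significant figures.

r_p = 6371 + 258.8 = 6629.8 km = 6.6298×10⁶ m.
r_a = 6371 + 32400 = 38771 km = 3.8771×10⁷ m.
Semi-major axis a = (r_p + r_a)/2 = 22700 km = 2.270×10⁷ m.
Vis-viva: v² = μ(2/r − 1/a) = 3.986×10¹⁴ × (3.017×10⁻⁷ − 4.405×10⁻⁸) = 1.027×10⁸ m²/s².
v = 10130 m/s = 10.13 km/s.

v ≈ 10.1 km/s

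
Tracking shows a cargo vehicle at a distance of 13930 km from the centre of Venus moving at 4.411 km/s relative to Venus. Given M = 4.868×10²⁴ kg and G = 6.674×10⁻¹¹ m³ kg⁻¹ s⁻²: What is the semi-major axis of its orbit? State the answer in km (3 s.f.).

a ≈ 11900 km

μ = GM = 6.674×10⁻¹¹ × 4.868×10²⁴ = 3.249×10¹⁴ m³/s².
r = 1.393×10⁷ m.
Vis-viva rearranged: 1/a = 2/r − v²/μ = 1.436×10⁻⁷ − 5.989×10⁻⁸ = 8.369×10⁻⁸ m⁻¹.
a = 1.195×10⁷ m = 11949 km.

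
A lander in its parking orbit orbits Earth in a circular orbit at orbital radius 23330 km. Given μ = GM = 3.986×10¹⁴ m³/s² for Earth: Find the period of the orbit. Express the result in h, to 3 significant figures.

r = 23330 km = 2.333×10⁷ m.
Kepler's third law: T = 2π√(r³/μ) = 2π√((2.333×10⁷)³ / 3.986×10¹⁴).
r³/μ = 3.186×10⁷ s², so T = 2π × 5.644×10³ = 3.546×10⁴ s.
Converting: 3.546×10⁴ s ÷ 3600 = 9.851 h.

T ≈ 9.85 h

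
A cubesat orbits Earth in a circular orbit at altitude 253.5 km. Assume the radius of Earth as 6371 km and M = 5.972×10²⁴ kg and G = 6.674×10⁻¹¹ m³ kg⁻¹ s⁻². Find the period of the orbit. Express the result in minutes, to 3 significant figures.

T ≈ 89.4 minutes

μ = GM = 6.674×10⁻¹¹ × 5.972×10²⁴ = 3.986×10¹⁴ m³/s².
r = 6371 + 253.5 = 6624.5 km = 6.6245×10⁶ m.
Kepler's third law: T = 2π√(r³/μ) = 2π√((6.624×10⁶)³ / 3.986×10¹⁴).
r³/μ = 7.294×10⁵ s², so T = 2π × 8.540×10² = 5.366×10³ s.
Converting: 5.366×10³ s ÷ 60.00 = 89.43 minutes.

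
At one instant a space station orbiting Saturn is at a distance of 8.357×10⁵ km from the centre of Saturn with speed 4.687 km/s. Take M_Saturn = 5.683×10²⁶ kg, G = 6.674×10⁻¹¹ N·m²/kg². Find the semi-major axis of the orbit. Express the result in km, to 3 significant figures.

a ≈ 5.51×10⁵ km

μ = GM = 6.674×10⁻¹¹ × 5.683×10²⁶ = 3.793×10¹⁶ m³/s².
r = 8.357×10⁸ m.
Vis-viva rearranged: 1/a = 2/r − v²/μ = 2.393×10⁻⁹ − 5.792×10⁻¹⁰ = 1.814×10⁻⁹ m⁻¹.
a = 5.513×10⁸ m = 5.5127×10⁵ km.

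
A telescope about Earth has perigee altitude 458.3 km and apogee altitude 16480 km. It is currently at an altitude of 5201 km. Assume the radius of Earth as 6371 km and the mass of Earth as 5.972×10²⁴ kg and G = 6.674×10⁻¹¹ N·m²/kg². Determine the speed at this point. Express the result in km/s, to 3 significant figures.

μ = GM = 6.674×10⁻¹¹ × 5.972×10²⁴ = 3.986×10¹⁴ m³/s².
r_p = 6371 + 458.3 = 6829.3 km = 6.8293×10⁶ m.
r_a = 6371 + 16480 = 22851 km = 2.2851×10⁷ m.
r = 6371 + 5201 = 11572 km = 1.157×10⁷ m.
Semi-major axis a = (r_p + r_a)/2 = 14840 km = 1.484×10⁷ m.
Vis-viva: v² = μ(2/r − 1/a) = 3.986×10¹⁴ × (1.728×10⁻⁷ − 6.738×10⁻⁸) = 4.203×10⁷ m²/s².
v = 6483 m/s = 6.483 km/s.

v ≈ 6.48 km/s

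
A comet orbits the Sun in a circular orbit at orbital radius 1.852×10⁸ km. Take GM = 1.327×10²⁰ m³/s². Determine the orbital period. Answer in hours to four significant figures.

T ≈ 12080 hours

r = 1.852×10⁸ km = 1.852×10¹¹ m.
Kepler's third law: T = 2π√(r³/μ) = 2π√((1.852×10¹¹)³ / 1.327×10²⁰).
r³/μ = 4.787×10¹³ s², so T = 2π × 6.919×10⁶ = 4.347×10⁷ s.
Converting: 4.347×10⁷ s ÷ 3600 = 12080 hours.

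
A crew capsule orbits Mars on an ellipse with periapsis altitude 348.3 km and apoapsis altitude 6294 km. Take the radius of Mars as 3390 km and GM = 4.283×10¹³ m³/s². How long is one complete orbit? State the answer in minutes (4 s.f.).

r_p = 3390 + 348.3 = 3738.3 km = 3.7383×10⁶ m.
r_a = 3390 + 6294 = 9684.0 km = 9.6840×10⁶ m.
Semi-major axis a = (r_p + r_a)/2 = (3738.3 + 9684.0)/2 = 6711.1 km = 6.711×10⁶ m.
By Kepler's third law T = 2π√(a³/μ) = 2π × 2.657×10³ = 1.669×10⁴ s.
= 278.2 minutes.

T ≈ 278.2 minutes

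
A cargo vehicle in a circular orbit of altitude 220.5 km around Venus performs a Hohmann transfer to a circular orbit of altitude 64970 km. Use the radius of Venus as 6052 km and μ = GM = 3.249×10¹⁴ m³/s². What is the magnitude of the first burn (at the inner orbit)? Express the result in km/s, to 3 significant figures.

r₁ = 6052 + 220.5 = 6272.5 km = 6.2725×10⁶ m.
r₂ = 6052 + 64970 = 71022 km = 7.1022×10⁷ m.
Transfer ellipse a_t = (r₁ + r₂)/2 = 3.865×10⁷ m.
At r₁: circular v_c1 = √(μ/r₁) = 7197 m/s; transfer-periapsis v_p = √[μ(2/r₁ − 1/a_t)] = 9756 m/s.
Δv₁ = v_p − v_c1 = 2559 m/s.
= 2.559 km/s.

Δv ≈ 2.56 km/s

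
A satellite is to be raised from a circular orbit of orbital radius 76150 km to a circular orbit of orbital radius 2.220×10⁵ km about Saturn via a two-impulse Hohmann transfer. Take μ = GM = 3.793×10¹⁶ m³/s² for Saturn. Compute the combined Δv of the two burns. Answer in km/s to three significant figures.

Δv_total ≈ 8.65 km/s

r₁ = 76150 km = 7.615×10⁷ m.
r₂ = 2.220×10⁵ km = 2.220×10⁸ m.
Transfer ellipse a_t = (r₁ + r₂)/2 = 1.491×10⁸ m.
At r₁: circular v_c1 = √(μ/r₁) = 22320 m/s; transfer-perikrone v_p = √[μ(2/r₁ − 1/a_t)] = 27240 m/s.
Δv₁ = v_p − v_c1 = 4917 m/s.
At r₂: circular v_c2 = √(μ/r₂) = 13070 m/s; transfer-apokrone v_a = √[μ(2/r₂ − 1/a_t)] = 9342 m/s.
Δv₂ = v_c2 − v_a = 3729 m/s.
Total Δv = Δv₁ + Δv₂ = 8646 m/s = 8.646 km/s.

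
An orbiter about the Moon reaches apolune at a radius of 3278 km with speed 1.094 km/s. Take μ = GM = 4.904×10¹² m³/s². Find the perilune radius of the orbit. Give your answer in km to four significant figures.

perilune radius ≈ 2185 km

r_a = 3.278×10⁶ m.
Specific energy ε = v²/2 − μ/r = -8.976×10⁵ J/kg, so a = −μ/(2ε) = 2.732×10⁶ m.
The apsides satisfy r_p + r_a = 2a, so the perilune radius is 2a − r_a = 2.185×10⁶ m = 2185.4 km.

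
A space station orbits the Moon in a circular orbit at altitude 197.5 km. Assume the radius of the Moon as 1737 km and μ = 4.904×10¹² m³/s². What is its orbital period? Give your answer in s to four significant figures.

r = 1737 + 197.5 = 1934.5 km = 1.9345×10⁶ m.
Kepler's third law: T = 2π√(r³/μ) = 2π√((1.934×10⁶)³ / 4.904×10¹²).
r³/μ = 1.476×10⁶ s², so T = 2π × 1.215×10³ = 7.634×10³ s.

T ≈ 7634 s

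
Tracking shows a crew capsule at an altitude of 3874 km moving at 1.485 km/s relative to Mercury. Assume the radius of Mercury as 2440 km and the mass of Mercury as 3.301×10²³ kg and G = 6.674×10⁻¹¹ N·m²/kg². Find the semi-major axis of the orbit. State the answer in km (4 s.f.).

μ = GM = 6.674×10⁻¹¹ × 3.301×10²³ = 2.203×10¹³ m³/s².
r = 2440 + 3874 = 6314.0 km = 6.314×10⁶ m.
Vis-viva rearranged: 1/a = 2/r − v²/μ = 3.168×10⁻⁷ − 1.001×10⁻⁷ = 2.167×10⁻⁷ m⁻¹.
a = 4.616×10⁶ m = 4615.5 km.

a ≈ 4616 km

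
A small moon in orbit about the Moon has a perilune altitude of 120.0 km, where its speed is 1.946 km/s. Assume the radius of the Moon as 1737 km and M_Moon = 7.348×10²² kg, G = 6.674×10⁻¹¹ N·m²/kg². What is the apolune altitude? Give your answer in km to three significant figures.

μ = GM = 6.674×10⁻¹¹ × 7.348×10²² = 4.904×10¹² m³/s².
r_p = 1737 + 120.0 = 1857.0 km = 1.857×10⁶ m.
Specific energy ε = v²/2 − μ/r = -7.474×10⁵ J/kg, so a = −μ/(2ε) = 3.281×10⁶ m.
The apsides satisfy r_p + r_a = 2a, so the apolune radius is 2a − r_p = 4.705×10⁶ m = 4704.6 km.
Apolune altitude = 4704.6 − 1737 = 2967.6 km.

apolune altitude ≈ 2970 km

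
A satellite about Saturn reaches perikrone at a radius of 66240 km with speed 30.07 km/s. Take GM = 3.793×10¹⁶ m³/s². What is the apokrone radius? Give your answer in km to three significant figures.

r_p = 6.624×10⁷ m.
Specific energy ε = v²/2 − μ/r = -1.205×10⁸ J/kg, so a = −μ/(2ε) = 1.574×10⁸ m.
The apsides satisfy r_p + r_a = 2a, so the apokrone radius is 2a − r_p = 2.485×10⁸ m = 2.4850×10⁵ km.

apokrone radius ≈ 2.48×10⁵ km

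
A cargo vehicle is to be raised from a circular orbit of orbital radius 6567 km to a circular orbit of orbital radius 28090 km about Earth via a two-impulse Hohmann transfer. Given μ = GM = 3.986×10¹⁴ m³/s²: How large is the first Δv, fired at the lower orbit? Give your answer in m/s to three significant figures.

Δv ≈ 2130 m/s

r₁ = 6567 km = 6.567×10⁶ m.
r₂ = 28090 km = 2.809×10⁷ m.
Transfer ellipse a_t = (r₁ + r₂)/2 = 1.733×10⁷ m.
At r₁: circular v_c1 = √(μ/r₁) = 7791 m/s; transfer-perigee v_p = √[μ(2/r₁ − 1/a_t)] = 9919 m/s.
Δv₁ = v_p − v_c1 = 2128 m/s.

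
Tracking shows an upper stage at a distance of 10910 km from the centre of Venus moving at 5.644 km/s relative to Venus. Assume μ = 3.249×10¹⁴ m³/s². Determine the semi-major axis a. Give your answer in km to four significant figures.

a ≈ 11730 km

r = 1.091×10⁷ m.
Specific orbital energy ε = v²/2 − μ/r = (5644)²/2 − 3.249×10¹⁴/1.091×10⁷ = -1.385×10⁷ J/kg.
Since ε = −μ/(2a), a = −μ/(2ε) = 1.173×10⁷ m = 11727 km.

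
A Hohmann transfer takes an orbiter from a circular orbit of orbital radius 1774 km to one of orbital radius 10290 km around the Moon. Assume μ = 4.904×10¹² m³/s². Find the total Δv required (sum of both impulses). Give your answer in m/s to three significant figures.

Δv_total ≈ 825 m/s

r₁ = 1774 km = 1.774×10⁶ m.
r₂ = 10290 km = 1.029×10⁷ m.
Transfer ellipse a_t = (r₁ + r₂)/2 = 6.032×10⁶ m.
At r₁: circular v_c1 = √(μ/r₁) = 1663 m/s; transfer-perilune v_p = √[μ(2/r₁ − 1/a_t)] = 2172 m/s.
Δv₁ = v_p − v_c1 = 508.9 m/s.
At r₂: circular v_c2 = √(μ/r₂) = 690.3 m/s; transfer-apolune v_a = √[μ(2/r₂ − 1/a_t)] = 374.4 m/s.
Δv₂ = v_c2 − v_a = 316.0 m/s.
Total Δv = Δv₁ + Δv₂ = 824.9 m/s.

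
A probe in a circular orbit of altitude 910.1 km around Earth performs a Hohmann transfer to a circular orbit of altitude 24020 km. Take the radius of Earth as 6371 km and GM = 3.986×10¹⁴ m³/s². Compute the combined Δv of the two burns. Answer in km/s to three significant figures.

r₁ = 6371 + 910.1 = 7281.1 km = 7.2811×10⁶ m.
r₂ = 6371 + 24020 = 30391 km = 3.0391×10⁷ m.
Transfer ellipse a_t = (r₁ + r₂)/2 = 1.884×10⁷ m.
At r₁: circular v_c1 = √(μ/r₁) = 7399 m/s; transfer-perigee v_p = √[μ(2/r₁ − 1/a_t)] = 9398 m/s.
Δv₁ = v_p − v_c1 = 1999 m/s.
At r₂: circular v_c2 = √(μ/r₂) = 3622 m/s; transfer-apogee v_a = √[μ(2/r₂ − 1/a_t)] = 2252 m/s.
Δv₂ = v_c2 − v_a = 1370 m/s.
Total Δv = Δv₁ + Δv₂ = 3369 m/s = 3.369 km/s.

Δv_total ≈ 3.37 km/s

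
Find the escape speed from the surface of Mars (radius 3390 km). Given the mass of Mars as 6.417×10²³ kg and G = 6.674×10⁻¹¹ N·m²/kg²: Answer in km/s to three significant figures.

μ = GM = 6.674×10⁻¹¹ × 6.417×10²³ = 4.283×10¹³ m³/s².
r = R = 3.390×10⁶ m.
Escape speed v_esc = √(2μ/r) = √(2 × 4.283×10¹³ / 3.390×10⁶) = √(2.527×10⁷) = 5027 m/s.
= 5.027 km/s.

v_esc ≈ 5.03 km/s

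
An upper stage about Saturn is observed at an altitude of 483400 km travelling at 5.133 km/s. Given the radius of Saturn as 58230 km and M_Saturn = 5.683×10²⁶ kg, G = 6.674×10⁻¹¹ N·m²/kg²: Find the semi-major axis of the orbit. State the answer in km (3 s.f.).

a ≈ 3.34×10⁵ km

μ = GM = 6.674×10⁻¹¹ × 5.683×10²⁶ = 3.793×10¹⁶ m³/s².
r = 58230 + 483400 = 5.4163×10⁵ km = 5.416×10⁸ m.
Vis-viva rearranged: 1/a = 2/r − v²/μ = 3.693×10⁻⁹ − 6.947×10⁻¹⁰ = 2.998×10⁻⁹ m⁻¹.
a = 3.336×10⁸ m = 3.3357×10⁵ km.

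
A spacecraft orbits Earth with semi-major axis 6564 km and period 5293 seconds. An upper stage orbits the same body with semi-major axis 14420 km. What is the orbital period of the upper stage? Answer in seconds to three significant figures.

T₂ ≈ 17200 seconds

Kepler's third law: T² ∝ a³, so T₂ = T₁ (a₂/a₁)^(3/2).
a₂/a₁ = 2.197, (a₂/a₁)^(3/2) = 3.256.
T₂ = 5293 × 3.256 = 17230 seconds.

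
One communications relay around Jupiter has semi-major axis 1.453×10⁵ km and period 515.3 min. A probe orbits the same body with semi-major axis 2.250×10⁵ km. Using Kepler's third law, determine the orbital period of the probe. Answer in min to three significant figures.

Kepler's third law: T² ∝ a³, so T₂ = T₁ (a₂/a₁)^(3/2).
a₂/a₁ = 1.549, (a₂/a₁)^(3/2) = 1.927.
T₂ = 515.3 × 1.927 = 993.0 min.

T₂ ≈ 993 min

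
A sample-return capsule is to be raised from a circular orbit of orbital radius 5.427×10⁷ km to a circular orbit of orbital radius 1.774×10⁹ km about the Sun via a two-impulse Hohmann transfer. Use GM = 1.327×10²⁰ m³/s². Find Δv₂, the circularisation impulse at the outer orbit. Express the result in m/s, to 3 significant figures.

r₁ = 5.427×10⁷ km = 5.427×10¹⁰ m.
r₂ = 1.774×10⁹ km = 1.774×10¹² m.
Transfer ellipse a_t = (r₁ + r₂)/2 = 9.141×10¹¹ m.
At r₁: circular v_c1 = √(μ/r₁) = 49450 m/s; transfer-perihelion v_p = √[μ(2/r₁ − 1/a_t)] = 68890 m/s.
At r₂: circular v_c2 = √(μ/r₂) = 8649 m/s; transfer-aphelion v_a = √[μ(2/r₂ − 1/a_t)] = 2107 m/s.
Δv₂ = v_c2 − v_a = 6542 m/s.

Δv ≈ 6540 m/s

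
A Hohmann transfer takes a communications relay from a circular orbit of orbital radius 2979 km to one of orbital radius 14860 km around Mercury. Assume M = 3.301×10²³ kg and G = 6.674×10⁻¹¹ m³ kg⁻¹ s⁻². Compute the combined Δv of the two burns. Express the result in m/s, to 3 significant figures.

μ = GM = 6.674×10⁻¹¹ × 3.301×10²³ = 2.203×10¹³ m³/s².
r₁ = 2979 km = 2.979×10⁶ m.
r₂ = 14860 km = 1.486×10⁷ m.
Transfer ellipse a_t = (r₁ + r₂)/2 = 8.920×10⁶ m.
At r₁: circular v_c1 = √(μ/r₁) = 2719 m/s; transfer-periherm v_p = √[μ(2/r₁ − 1/a_t)] = 3510 m/s.
Δv₁ = v_p − v_c1 = 790.7 m/s.
At r₂: circular v_c2 = √(μ/r₂) = 1218 m/s; transfer-apoherm v_a = √[μ(2/r₂ − 1/a_t)] = 703.7 m/s.
Δv₂ = v_c2 − v_a = 513.9 m/s.
Total Δv = Δv₁ + Δv₂ = 1305 m/s.

Δv_total ≈ 1300 m/s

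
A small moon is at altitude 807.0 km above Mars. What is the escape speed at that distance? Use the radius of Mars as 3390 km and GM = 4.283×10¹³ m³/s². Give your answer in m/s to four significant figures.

r = 3390 + 807.0 = 4197.0 km = 4.1970×10⁶ m.
Escape speed v_esc = √(2μ/r) = √(2 × 4.283×10¹³ / 4.197×10⁶) = √(2.041×10⁷) = 4518 m/s.

v_esc ≈ 4518 m/s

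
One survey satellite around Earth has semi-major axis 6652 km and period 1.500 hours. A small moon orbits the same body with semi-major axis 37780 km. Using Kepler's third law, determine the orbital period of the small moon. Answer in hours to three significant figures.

T₂ ≈ 20.3 hours

Kepler's third law: T² ∝ a³, so T₂ = T₁ (a₂/a₁)^(3/2).
a₂/a₁ = 5.679, (a₂/a₁)^(3/2) = 13.54.
T₂ = 1.500 × 13.54 = 20.30 hours.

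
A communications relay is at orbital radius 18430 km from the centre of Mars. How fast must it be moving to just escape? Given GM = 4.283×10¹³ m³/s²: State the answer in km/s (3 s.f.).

r = 18430 km = 1.843×10⁷ m.
Escape speed v_esc = √(2μ/r) = √(2 × 4.283×10¹³ / 1.843×10⁷) = √(4.648×10⁶) = 2156 m/s.
= 2.156 km/s.

v_esc ≈ 2.16 km/s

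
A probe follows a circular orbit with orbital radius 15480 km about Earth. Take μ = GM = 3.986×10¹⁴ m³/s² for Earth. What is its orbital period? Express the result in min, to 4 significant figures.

r = 15480 km = 1.548×10⁷ m.
Kepler's third law: T = 2π√(r³/μ) = 2π√((1.548×10⁷)³ / 3.986×10¹⁴).
r³/μ = 9.306×10⁶ s², so T = 2π × 3.051×10³ = 1.917×10⁴ s.
Converting: 1.917×10⁴ s ÷ 60.00 = 319.5 min.

T ≈ 319.5 min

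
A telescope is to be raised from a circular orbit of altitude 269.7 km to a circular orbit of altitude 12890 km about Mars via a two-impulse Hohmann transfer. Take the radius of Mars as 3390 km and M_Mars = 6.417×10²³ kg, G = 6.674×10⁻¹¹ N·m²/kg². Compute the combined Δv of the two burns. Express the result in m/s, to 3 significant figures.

μ = GM = 6.674×10⁻¹¹ × 6.417×10²³ = 4.283×10¹³ m³/s².
r₁ = 3390 + 269.7 = 3659.7 km = 3.6597×10⁶ m.
r₂ = 3390 + 12890 = 16280 km = 1.6280×10⁷ m.
Transfer ellipse a_t = (r₁ + r₂)/2 = 9.970×10⁶ m.
At r₁: circular v_c1 = √(μ/r₁) = 3421 m/s; transfer-periapsis v_p = √[μ(2/r₁ − 1/a_t)] = 4371 m/s.
Δv₁ = v_p − v_c1 = 950.5 m/s.
At r₂: circular v_c2 = √(μ/r₂) = 1622 m/s; transfer-apoapsis v_a = √[μ(2/r₂ − 1/a_t)] = 982.7 m/s.
Δv₂ = v_c2 − v_a = 639.3 m/s.
Total Δv = Δv₁ + Δv₂ = 1590 m/s.

Δv_total ≈ 1590 m/s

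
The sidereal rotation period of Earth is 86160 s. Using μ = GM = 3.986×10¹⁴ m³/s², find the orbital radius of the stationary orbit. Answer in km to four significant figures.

r_sync ≈ 42160 km

A synchronous orbit has period T, so by Kepler's third law a = (μT²/4π²)^(1/3).
μT²/4π² = 3.986×10¹⁴ × (8.616×10⁴)² / 39.48 = 7.495×10²² m³.
a = 4.216×10⁷ m = 42163 km.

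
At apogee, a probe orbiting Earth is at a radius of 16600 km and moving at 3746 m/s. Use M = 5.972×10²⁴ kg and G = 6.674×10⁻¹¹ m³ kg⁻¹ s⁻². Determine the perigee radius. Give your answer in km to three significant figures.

perigee radius ≈ 6850 km

μ = GM = 6.674×10⁻¹¹ × 5.972×10²⁴ = 3.986×10¹⁴ m³/s².
r_a = 1.660×10⁷ m.
Specific energy ε = v²/2 − μ/r = -1.699×10⁷ J/kg, so a = −μ/(2ε) = 1.173×10⁷ m.
The apsides satisfy r_p + r_a = 2a, so the perigee radius is 2a − r_a = 6.854×10⁶ m = 6853.6 km.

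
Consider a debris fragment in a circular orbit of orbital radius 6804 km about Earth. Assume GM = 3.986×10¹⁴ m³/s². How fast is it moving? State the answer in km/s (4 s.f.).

r = 6804 km = 6.804×10⁶ m.
For a circular orbit v = √(μ/r) = √(3.986×10¹⁴ / 6.804×10⁶) = √(5.858×10⁷) = 7654 m/s.
That is 7.654 km/s.

v ≈ 7.654 km/s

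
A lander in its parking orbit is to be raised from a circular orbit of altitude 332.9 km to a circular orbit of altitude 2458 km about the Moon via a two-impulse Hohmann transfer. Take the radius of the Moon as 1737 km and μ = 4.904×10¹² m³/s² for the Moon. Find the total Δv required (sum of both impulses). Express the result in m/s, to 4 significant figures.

Δv_total ≈ 444.3 m/s

r₁ = 1737 + 332.9 = 2069.9 km = 2.0699×10⁶ m.
r₂ = 1737 + 2458 = 4195.0 km = 4.1950×10⁶ m.
Transfer ellipse a_t = (r₁ + r₂)/2 = 3.132×10⁶ m.
At r₁: circular v_c1 = √(μ/r₁) = 1539 m/s; transfer-perilune v_p = √[μ(2/r₁ − 1/a_t)] = 1781 m/s.
Δv₁ = v_p − v_c1 = 242.0 m/s.
At r₂: circular v_c2 = √(μ/r₂) = 1081 m/s; transfer-apolune v_a = √[μ(2/r₂ − 1/a_t)] = 878.9 m/s.
Δv₂ = v_c2 − v_a = 202.3 m/s.
Total Δv = Δv₁ + Δv₂ = 444.3 m/s.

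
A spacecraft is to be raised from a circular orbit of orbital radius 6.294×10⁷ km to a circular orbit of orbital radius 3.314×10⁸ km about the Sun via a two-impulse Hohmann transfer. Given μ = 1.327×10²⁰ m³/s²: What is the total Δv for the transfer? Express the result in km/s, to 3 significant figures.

Δv_total ≈ 22.3 km/s

r₁ = 6.294×10⁷ km = 6.294×10¹⁰ m.
r₂ = 3.314×10⁸ km = 3.314×10¹¹ m.
Transfer ellipse a_t = (r₁ + r₂)/2 = 1.972×10¹¹ m.
At r₁: circular v_c1 = √(μ/r₁) = 45920 m/s; transfer-perihelion v_p = √[μ(2/r₁ − 1/a_t)] = 59530 m/s.
Δv₁ = v_p − v_c1 = 13610 m/s.
At r₂: circular v_c2 = √(μ/r₂) = 20010 m/s; transfer-aphelion v_a = √[μ(2/r₂ − 1/a_t)] = 11310 m/s.
Δv₂ = v_c2 − v_a = 8705 m/s.
Total Δv = Δv₁ + Δv₂ = 22320 m/s = 22.32 km/s.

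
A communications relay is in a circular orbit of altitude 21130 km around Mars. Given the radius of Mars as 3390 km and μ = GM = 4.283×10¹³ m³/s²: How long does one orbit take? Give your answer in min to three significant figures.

r = 3390 + 21130 = 24520 km = 2.4520×10⁷ m.
Kepler's third law: T = 2π√(r³/μ) = 2π√((2.452×10⁷)³ / 4.283×10¹³).
r³/μ = 3.442×10⁸ s², so T = 2π × 1.855×10⁴ = 1.166×10⁵ s.
Converting: 1.166×10⁵ s ÷ 60.00 = 1943 min.

T ≈ 1940 min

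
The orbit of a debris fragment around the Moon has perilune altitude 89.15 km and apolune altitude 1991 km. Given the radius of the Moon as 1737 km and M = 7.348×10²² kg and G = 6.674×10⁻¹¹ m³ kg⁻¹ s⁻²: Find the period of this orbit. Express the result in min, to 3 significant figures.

T ≈ 219 min

μ = GM = 6.674×10⁻¹¹ × 7.348×10²² = 4.904×10¹² m³/s².
r_p = 1737 + 89.15 = 1826.2 km = 1.8262×10⁶ m.
r_a = 1737 + 1991 = 3728.0 km = 3.7280×10⁶ m.
Semi-major axis a = (r_p + r_a)/2 = (1826.2 + 3728.0)/2 = 2777.1 km = 2.777×10⁶ m.
By Kepler's third law T = 2π√(a³/μ) = 2π × 2.090×10³ = 1.313×10⁴ s.
= 218.8 min.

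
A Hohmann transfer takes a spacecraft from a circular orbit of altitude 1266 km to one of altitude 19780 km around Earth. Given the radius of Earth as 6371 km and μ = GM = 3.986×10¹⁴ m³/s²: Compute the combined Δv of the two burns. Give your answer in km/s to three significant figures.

r₁ = 6371 + 1266 = 7637.0 km = 7.6370×10⁶ m.
r₂ = 6371 + 19780 = 26151 km = 2.6151×10⁷ m.
Transfer ellipse a_t = (r₁ + r₂)/2 = 1.689×10⁷ m.
At r₁: circular v_c1 = √(μ/r₁) = 7224 m/s; transfer-perigee v_p = √[μ(2/r₁ − 1/a_t)] = 8988 m/s.
Δv₁ = v_p − v_c1 = 1764 m/s.
At r₂: circular v_c2 = √(μ/r₂) = 3904 m/s; transfer-apogee v_a = √[μ(2/r₂ − 1/a_t)] = 2625 m/s.
Δv₂ = v_c2 − v_a = 1279 m/s.
Total Δv = Δv₁ + Δv₂ = 3043 m/s = 3.043 km/s.

Δv_total ≈ 3.04 km/s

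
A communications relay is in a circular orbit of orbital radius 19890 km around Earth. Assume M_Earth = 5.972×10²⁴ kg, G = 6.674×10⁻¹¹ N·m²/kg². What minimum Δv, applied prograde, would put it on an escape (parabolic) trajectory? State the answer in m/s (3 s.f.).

Δv ≈ 1850 m/s

μ = GM = 6.674×10⁻¹¹ × 5.972×10²⁴ = 3.986×10¹⁴ m³/s².
r = 19890 km = 1.989×10⁷ m.
Circular speed v_c = √(μ/r) = 4476 m/s.
Escape speed v_esc = √(2μ/r) = √2 × v_c = 6331 m/s.
Δv = v_esc − v_c = 1854 m/s.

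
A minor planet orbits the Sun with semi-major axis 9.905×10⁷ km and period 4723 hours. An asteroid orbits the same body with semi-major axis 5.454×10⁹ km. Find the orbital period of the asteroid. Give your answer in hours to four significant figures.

T₂ ≈ 1.930×10⁶ hours

Kepler's third law: T² ∝ a³, so T₂ = T₁ (a₂/a₁)^(3/2).
a₂/a₁ = 55.06, (a₂/a₁)^(3/2) = 408.6.
T₂ = 4723 × 408.6 = 1.930×10⁶ hours.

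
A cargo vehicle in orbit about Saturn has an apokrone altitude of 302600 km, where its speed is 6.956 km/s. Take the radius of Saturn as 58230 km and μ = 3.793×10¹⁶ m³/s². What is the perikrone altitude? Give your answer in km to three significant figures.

perikrone altitude ≈ 49600 km

r_a = 58230 + 302600 = 3.6083×10⁵ km = 3.608×10⁸ m.
Specific energy ε = v²/2 − μ/r = -8.093×10⁷ J/kg, so a = −μ/(2ε) = 2.344×10⁸ m.
The apsides satisfy r_p + r_a = 2a, so the perikrone radius is 2a − r_a = 1.079×10⁸ m = 1.0787×10⁵ km.
Perikrone altitude = 1.0787×10⁵ − 58230 = 49641 km.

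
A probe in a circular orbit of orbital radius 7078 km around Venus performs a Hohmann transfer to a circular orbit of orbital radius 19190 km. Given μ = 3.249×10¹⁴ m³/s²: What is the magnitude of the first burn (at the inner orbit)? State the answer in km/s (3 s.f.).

r₁ = 7078 km = 7.078×10⁶ m.
r₂ = 19190 km = 1.919×10⁷ m.
Transfer ellipse a_t = (r₁ + r₂)/2 = 1.313×10⁷ m.
At r₁: circular v_c1 = √(μ/r₁) = 6775 m/s; transfer-periapsis v_p = √[μ(2/r₁ − 1/a_t)] = 8190 m/s.
Δv₁ = v_p − v_c1 = 1414 m/s.
= 1.414 km/s.

Δv ≈ 1.41 km/s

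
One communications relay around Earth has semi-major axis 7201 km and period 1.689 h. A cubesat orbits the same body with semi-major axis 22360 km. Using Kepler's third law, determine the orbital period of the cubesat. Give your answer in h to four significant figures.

Kepler's third law: T² ∝ a³, so T₂ = T₁ (a₂/a₁)^(3/2).
a₂/a₁ = 3.105, (a₂/a₁)^(3/2) = 5.472.
T₂ = 1.689 × 5.472 = 9.242 h.

T₂ ≈ 9.242 h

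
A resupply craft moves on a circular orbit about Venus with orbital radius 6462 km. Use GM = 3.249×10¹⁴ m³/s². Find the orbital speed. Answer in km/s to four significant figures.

r = 6462 km = 6.462×10⁶ m.
For a circular orbit v = √(μ/r) = √(3.249×10¹⁴ / 6.462×10⁶) = √(5.028×10⁷) = 7091 m/s.
That is 7.091 km/s.

v ≈ 7.091 km/s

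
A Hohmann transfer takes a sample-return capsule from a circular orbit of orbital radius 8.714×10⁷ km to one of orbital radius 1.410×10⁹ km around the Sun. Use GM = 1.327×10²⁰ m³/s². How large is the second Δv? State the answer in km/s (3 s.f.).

Δv ≈ 6.39 km/s

r₁ = 8.714×10⁷ km = 8.714×10¹⁰ m.
r₂ = 1.410×10⁹ km = 1.410×10¹² m.
Transfer ellipse a_t = (r₁ + r₂)/2 = 7.486×10¹¹ m.
At r₁: circular v_c1 = √(μ/r₁) = 39020 m/s; transfer-perihelion v_p = √[μ(2/r₁ − 1/a_t)] = 53560 m/s.
At r₂: circular v_c2 = √(μ/r₂) = 9701 m/s; transfer-aphelion v_a = √[μ(2/r₂ − 1/a_t)] = 3310 m/s.
Δv₂ = v_c2 − v_a = 6391 m/s.
= 6.391 km/s.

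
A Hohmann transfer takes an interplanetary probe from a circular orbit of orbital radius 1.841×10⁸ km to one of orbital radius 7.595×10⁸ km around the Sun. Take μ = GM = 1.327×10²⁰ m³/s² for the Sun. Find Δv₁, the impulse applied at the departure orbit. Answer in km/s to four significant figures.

Δv ≈ 7.216 km/s

r₁ = 1.841×10⁸ km = 1.841×10¹¹ m.
r₂ = 7.595×10⁸ km = 7.595×10¹¹ m.
Transfer ellipse a_t = (r₁ + r₂)/2 = 4.718×10¹¹ m.
At r₁: circular v_c1 = √(μ/r₁) = 26850 m/s; transfer-perihelion v_p = √[μ(2/r₁ − 1/a_t)] = 34060 m/s.
Δv₁ = v_p − v_c1 = 7216 m/s.
= 7.216 km/s.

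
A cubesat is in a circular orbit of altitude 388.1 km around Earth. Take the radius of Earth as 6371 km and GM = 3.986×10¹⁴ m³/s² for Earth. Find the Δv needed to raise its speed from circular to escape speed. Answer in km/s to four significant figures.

r = 6371 + 388.1 = 6759.1 km = 6.7591×10⁶ m.
Circular speed v_c = √(μ/r) = 7679 m/s.
Escape speed v_esc = √(2μ/r) = √2 × v_c = 10860 m/s.
Δv = v_esc − v_c = 3181 m/s = 3.181 km/s.

Δv ≈ 3.181 km/s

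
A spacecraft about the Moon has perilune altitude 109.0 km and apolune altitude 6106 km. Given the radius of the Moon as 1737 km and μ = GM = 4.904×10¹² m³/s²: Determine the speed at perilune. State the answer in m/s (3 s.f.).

v ≈ 2070 m/s

r_p = 1737 + 109.0 = 1846.0 km = 1.8460×10⁶ m.
r_a = 1737 + 6106 = 7843.0 km = 7.8430×10⁶ m.
Semi-major axis a = (r_p + r_a)/2 = 4844.5 km = 4.844×10⁶ m.
Vis-viva: v² = μ(2/r − 1/a) = 4.904×10¹² × (1.083×10⁻⁶ − 2.064×10⁻⁷) = 4.301×10⁶ m²/s².
v = 2074 m/s.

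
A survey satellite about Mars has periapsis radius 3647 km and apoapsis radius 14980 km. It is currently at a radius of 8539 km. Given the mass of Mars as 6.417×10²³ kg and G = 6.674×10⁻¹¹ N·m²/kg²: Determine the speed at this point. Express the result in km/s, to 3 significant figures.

v ≈ 2.33 km/s

μ = GM = 6.674×10⁻¹¹ × 6.417×10²³ = 4.283×10¹³ m³/s².
Semi-major axis a = (r_p + r_a)/2 = 9313.5 km = 9.314×10⁶ m.
Vis-viva: v² = μ(2/r − 1/a) = 4.283×10¹³ × (2.342×10⁻⁷ − 1.074×10⁻⁷) = 5.433×10⁶ m²/s².
v = 2331 m/s = 2.331 km/s.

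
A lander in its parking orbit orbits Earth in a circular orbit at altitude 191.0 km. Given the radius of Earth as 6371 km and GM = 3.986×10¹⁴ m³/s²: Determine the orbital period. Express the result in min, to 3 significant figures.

r = 6371 + 191.0 = 6562.0 km = 6.5620×10⁶ m.
Kepler's third law: T = 2π√(r³/μ) = 2π√((6.562×10⁶)³ / 3.986×10¹⁴).
r³/μ = 7.089×10⁵ s², so T = 2π × 8.419×10² = 5.290×10³ s.
Converting: 5.290×10³ s ÷ 60.00 = 88.17 min.

T ≈ 88.2 min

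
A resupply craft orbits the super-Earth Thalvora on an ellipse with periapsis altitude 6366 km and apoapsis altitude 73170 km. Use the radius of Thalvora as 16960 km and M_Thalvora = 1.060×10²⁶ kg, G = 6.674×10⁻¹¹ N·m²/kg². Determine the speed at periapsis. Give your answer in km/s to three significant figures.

μ = GM = 6.674×10⁻¹¹ × 1.060×10²⁶ = 7.074×10¹⁵ m³/s².
r_p = 16960 + 6366 = 23326 km = 2.3326×10⁷ m.
r_a = 16960 + 73170 = 90130 km = 9.0130×10⁷ m.
Semi-major axis a = (r_p + r_a)/2 = 56728 km = 5.673×10⁷ m.
Vis-viva: v² = μ(2/r − 1/a) = 7.074×10¹⁵ × (8.574×10⁻⁸ − 1.763×10⁻⁸) = 4.819×10⁸ m²/s².
v = 21950 m/s = 21.95 km/s.

v ≈ 22.0 km/s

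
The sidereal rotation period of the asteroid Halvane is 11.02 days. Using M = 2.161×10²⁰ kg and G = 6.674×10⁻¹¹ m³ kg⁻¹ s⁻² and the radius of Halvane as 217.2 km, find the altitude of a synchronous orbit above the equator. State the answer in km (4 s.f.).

h_sync ≈ 6701 km

μ = GM = 6.674×10⁻¹¹ × 2.161×10²⁰ = 1.442×10¹⁰ m³/s².
T = 11.02 days = 9.521×10⁵ s.
A synchronous orbit has period T, so by Kepler's third law a = (μT²/4π²)^(1/3).
μT²/4π² = 1.442×10¹⁰ × (9.521×10⁵)² / 39.48 = 3.312×10²⁰ m³.
a = 6.919×10⁶ m = 6918.7 km.
Altitude h = a − R = 6918.7 − 217.2 = 6701.5 km.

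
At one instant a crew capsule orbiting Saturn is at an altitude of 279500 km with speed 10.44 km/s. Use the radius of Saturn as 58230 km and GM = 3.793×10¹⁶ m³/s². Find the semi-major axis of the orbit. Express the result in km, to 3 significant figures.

r = 58230 + 279500 = 3.3773×10⁵ km = 3.377×10⁸ m.
Vis-viva rearranged: 1/a = 2/r − v²/μ = 5.922×10⁻⁹ − 2.874×10⁻⁹ = 3.048×10⁻⁹ m⁻¹.
a = 3.280×10⁸ m = 3.2805×10⁵ km.

a ≈ 3.28×10⁵ km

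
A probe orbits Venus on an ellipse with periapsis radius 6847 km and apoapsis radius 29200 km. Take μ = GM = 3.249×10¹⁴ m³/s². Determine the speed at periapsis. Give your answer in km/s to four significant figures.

Semi-major axis a = (r_p + r_a)/2 = 18024 km = 1.802×10⁷ m.
Vis-viva: v² = μ(2/r − 1/a) = 3.249×10¹⁴ × (2.921×10⁻⁷ − 5.548×10⁻⁸) = 7.688×10⁷ m²/s².
v = 8768 m/s = 8.768 km/s.

v ≈ 8.768 km/s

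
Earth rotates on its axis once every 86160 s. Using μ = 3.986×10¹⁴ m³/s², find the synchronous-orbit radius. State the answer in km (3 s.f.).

r_sync ≈ 42200 km

A synchronous orbit has period T, so by Kepler's third law a = (μT²/4π²)^(1/3).
μT²/4π² = 3.986×10¹⁴ × (8.616×10⁴)² / 39.48 = 7.495×10²² m³.
a = 4.216×10⁷ m = 42163 km.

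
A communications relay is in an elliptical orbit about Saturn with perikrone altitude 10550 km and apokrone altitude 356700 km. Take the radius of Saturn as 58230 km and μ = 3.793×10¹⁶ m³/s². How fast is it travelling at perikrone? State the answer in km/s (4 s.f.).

r_p = 58230 + 10550 = 68780 km = 6.8780×10⁷ m.
r_a = 58230 + 356700 = 414930 km = 4.1493×10⁸ m.
Semi-major axis a = (r_p + r_a)/2 = 2.4186×10⁵ km = 2.419×10⁸ m.
Vis-viva: v² = μ(2/r − 1/a) = 3.793×10¹⁶ × (2.908×10⁻⁸ − 4.135×10⁻⁹) = 9.461×10⁸ m²/s².
v = 30760 m/s = 30.76 km/s.

v ≈ 30.76 km/s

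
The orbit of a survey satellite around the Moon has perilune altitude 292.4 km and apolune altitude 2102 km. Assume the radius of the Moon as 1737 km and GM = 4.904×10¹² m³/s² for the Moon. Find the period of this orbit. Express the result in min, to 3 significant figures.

T ≈ 238 min

r_p = 1737 + 292.4 = 2029.4 km = 2.0294×10⁶ m.
r_a = 1737 + 2102 = 3839.0 km = 3.8390×10⁶ m.
Semi-major axis a = (r_p + r_a)/2 = (2029.4 + 3839.0)/2 = 2934.2 km = 2.934×10⁶ m.
By Kepler's third law T = 2π√(a³/μ) = 2π × 2.270×10³ = 1.426×10⁴ s.
= 237.7 min.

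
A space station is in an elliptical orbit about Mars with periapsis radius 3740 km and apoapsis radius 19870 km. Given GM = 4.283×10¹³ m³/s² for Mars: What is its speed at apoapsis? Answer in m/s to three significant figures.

v ≈ 826 m/s

Semi-major axis a = (r_p + r_a)/2 = 11805 km = 1.180×10⁷ m.
Vis-viva: v² = μ(2/r − 1/a) = 4.283×10¹³ × (1.007×10⁻⁷ − 8.471×10⁻⁸) = 6.829×10⁵ m²/s².
v = 826.4 m/s.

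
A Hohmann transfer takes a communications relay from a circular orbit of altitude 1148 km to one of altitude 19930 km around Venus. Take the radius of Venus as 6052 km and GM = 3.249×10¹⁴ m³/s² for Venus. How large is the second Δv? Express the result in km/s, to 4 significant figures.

Δv ≈ 1.207 km/s

r₁ = 6052 + 1148 = 7200.0 km = 7.2000×10⁶ m.
r₂ = 6052 + 19930 = 25982 km = 2.5982×10⁷ m.
Transfer ellipse a_t = (r₁ + r₂)/2 = 1.659×10⁷ m.
At r₁: circular v_c1 = √(μ/r₁) = 6718 m/s; transfer-periapsis v_p = √[μ(2/r₁ − 1/a_t)] = 8406 m/s.
At r₂: circular v_c2 = √(μ/r₂) = 3536 m/s; transfer-apoapsis v_a = √[μ(2/r₂ − 1/a_t)] = 2330 m/s.
Δv₂ = v_c2 − v_a = 1207 m/s.
= 1.207 km/s.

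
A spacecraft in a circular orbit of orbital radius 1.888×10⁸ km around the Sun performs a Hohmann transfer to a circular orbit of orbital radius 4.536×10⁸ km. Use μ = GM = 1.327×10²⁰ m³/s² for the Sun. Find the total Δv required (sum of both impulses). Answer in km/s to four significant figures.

r₁ = 1.888×10⁸ km = 1.888×10¹¹ m.
r₂ = 4.536×10⁸ km = 4.536×10¹¹ m.
Transfer ellipse a_t = (r₁ + r₂)/2 = 3.212×10¹¹ m.
At r₁: circular v_c1 = √(μ/r₁) = 26510 m/s; transfer-perihelion v_p = √[μ(2/r₁ − 1/a_t)] = 31510 m/s.
Δv₁ = v_p − v_c1 = 4994 m/s.
At r₂: circular v_c2 = √(μ/r₂) = 17100 m/s; transfer-aphelion v_a = √[μ(2/r₂ − 1/a_t)] = 13110 m/s.
Δv₂ = v_c2 − v_a = 3991 m/s.
Total Δv = Δv₁ + Δv₂ = 8985 m/s = 8.985 km/s.

Δv_total ≈ 8.985 km/s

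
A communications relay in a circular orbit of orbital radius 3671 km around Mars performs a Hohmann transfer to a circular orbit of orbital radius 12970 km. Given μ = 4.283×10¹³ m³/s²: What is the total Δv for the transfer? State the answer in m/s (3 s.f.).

r₁ = 3671 km = 3.671×10⁶ m.
r₂ = 12970 km = 1.297×10⁷ m.
Transfer ellipse a_t = (r₁ + r₂)/2 = 8.320×10⁶ m.
At r₁: circular v_c1 = √(μ/r₁) = 3416 m/s; transfer-periapsis v_p = √[μ(2/r₁ − 1/a_t)] = 4265 m/s.
Δv₁ = v_p − v_c1 = 848.9 m/s.
At r₂: circular v_c2 = √(μ/r₂) = 1817 m/s; transfer-apoapsis v_a = √[μ(2/r₂ − 1/a_t)] = 1207 m/s.
Δv₂ = v_c2 − v_a = 610.2 m/s.
Total Δv = Δv₁ + Δv₂ = 1459 m/s.

Δv_total ≈ 1460 m/s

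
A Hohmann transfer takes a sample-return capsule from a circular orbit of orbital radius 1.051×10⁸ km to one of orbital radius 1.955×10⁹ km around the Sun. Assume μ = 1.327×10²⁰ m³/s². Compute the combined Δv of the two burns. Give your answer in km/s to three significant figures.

Δv_total ≈ 19.0 km/s

r₁ = 1.051×10⁸ km = 1.051×10¹¹ m.
r₂ = 1.955×10⁹ km = 1.955×10¹² m.
Transfer ellipse a_t = (r₁ + r₂)/2 = 1.030×10¹² m.
At r₁: circular v_c1 = √(μ/r₁) = 35530 m/s; transfer-perihelion v_p = √[μ(2/r₁ − 1/a_t)] = 48950 m/s.
Δv₁ = v_p − v_c1 = 13420 m/s.
At r₂: circular v_c2 = √(μ/r₂) = 8239 m/s; transfer-aphelion v_a = √[μ(2/r₂ − 1/a_t)] = 2632 m/s.
Δv₂ = v_c2 − v_a = 5607 m/s.
Total Δv = Δv₁ + Δv₂ = 19030 m/s = 19.03 km/s.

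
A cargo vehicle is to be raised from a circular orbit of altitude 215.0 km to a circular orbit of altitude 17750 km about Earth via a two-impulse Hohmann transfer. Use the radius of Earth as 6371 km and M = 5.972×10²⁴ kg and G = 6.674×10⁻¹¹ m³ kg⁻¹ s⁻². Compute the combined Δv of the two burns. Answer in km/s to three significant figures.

Δv_total ≈ 3.37 km/s

μ = GM = 6.674×10⁻¹¹ × 5.972×10²⁴ = 3.986×10¹⁴ m³/s².
r₁ = 6371 + 215.0 = 6586.0 km = 6.5860×10⁶ m.
r₂ = 6371 + 17750 = 24121 km = 2.4121×10⁷ m.
Transfer ellipse a_t = (r₁ + r₂)/2 = 1.535×10⁷ m.
At r₁: circular v_c1 = √(μ/r₁) = 7779 m/s; transfer-perigee v_p = √[μ(2/r₁ − 1/a_t)] = 9751 m/s.
Δv₁ = v_p − v_c1 = 1971 m/s.
At r₂: circular v_c2 = √(μ/r₂) = 4065 m/s; transfer-apogee v_a = √[μ(2/r₂ − 1/a_t)] = 2662 m/s.
Δv₂ = v_c2 − v_a = 1403 m/s.
Total Δv = Δv₁ + Δv₂ = 3374 m/s = 3.374 km/s.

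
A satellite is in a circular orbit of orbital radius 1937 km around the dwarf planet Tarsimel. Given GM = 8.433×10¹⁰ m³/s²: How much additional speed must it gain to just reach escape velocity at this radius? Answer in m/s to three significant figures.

Δv ≈ 86.4 m/s

r = 1937 km = 1.937×10⁶ m.
Circular speed v_c = √(μ/r) = 208.7 m/s.
Escape speed v_esc = √(2μ/r) = √2 × v_c = 295.1 m/s.
Δv = v_esc − v_c = 86.43 m/s.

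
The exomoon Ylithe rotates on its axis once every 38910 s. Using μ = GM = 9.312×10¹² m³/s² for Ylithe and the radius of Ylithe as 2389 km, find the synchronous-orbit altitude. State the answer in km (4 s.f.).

h_sync ≈ 4706 km

A synchronous orbit has period T, so by Kepler's third law a = (μT²/4π²)^(1/3).
μT²/4π² = 9.312×10¹² × (3.891×10⁴)² / 39.48 = 3.571×10²⁰ m³.
a = 7.095×10⁶ m = 7094.7 km.
Altitude h = a − R = 7094.7 − 2389 = 4705.7 km.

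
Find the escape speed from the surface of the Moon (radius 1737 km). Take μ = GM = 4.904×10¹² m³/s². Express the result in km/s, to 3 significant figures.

v_esc ≈ 2.38 km/s

r = R = 1.737×10⁶ m.
Escape speed v_esc = √(2μ/r) = √(2 × 4.904×10¹² / 1.737×10⁶) = √(5.647×10⁶) = 2376 m/s.
= 2.376 km/s.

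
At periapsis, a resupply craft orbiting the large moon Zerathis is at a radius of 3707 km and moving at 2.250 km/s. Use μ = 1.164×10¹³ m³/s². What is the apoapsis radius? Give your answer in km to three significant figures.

r_p = 3.707×10⁶ m.
Specific energy ε = v²/2 − μ/r = -6.088×10⁵ J/kg, so a = −μ/(2ε) = 9.560×10⁶ m.
The apsides satisfy r_p + r_a = 2a, so the apoapsis radius is 2a − r_p = 1.541×10⁷ m = 15414 km.

apoapsis radius ≈ 15400 km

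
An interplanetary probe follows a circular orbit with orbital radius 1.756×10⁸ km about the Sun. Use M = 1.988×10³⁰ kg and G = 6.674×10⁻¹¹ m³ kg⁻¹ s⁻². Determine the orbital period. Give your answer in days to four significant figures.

μ = GM = 6.674×10⁻¹¹ × 1.988×10³⁰ = 1.327×10²⁰ m³/s².
r = 1.756×10⁸ km = 1.756×10¹¹ m.
Kepler's third law: T = 2π√(r³/μ) = 2π√((1.756×10¹¹)³ / 1.327×10²⁰).
r³/μ = 4.081×10¹³ s², so T = 2π × 6.388×10⁶ = 4.014×10⁷ s.
Converting: 4.014×10⁷ s ÷ 86400 = 464.6 days.

T ≈ 464.6 days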